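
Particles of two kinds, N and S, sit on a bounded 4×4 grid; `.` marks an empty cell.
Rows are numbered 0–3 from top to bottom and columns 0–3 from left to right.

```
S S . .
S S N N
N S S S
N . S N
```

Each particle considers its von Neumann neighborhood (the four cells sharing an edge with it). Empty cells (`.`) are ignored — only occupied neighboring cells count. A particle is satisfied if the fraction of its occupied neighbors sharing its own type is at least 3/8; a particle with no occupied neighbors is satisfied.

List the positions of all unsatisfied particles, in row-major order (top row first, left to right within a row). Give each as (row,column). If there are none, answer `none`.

Row 0: (0,0)S 2/2 ok · (0,1)S 2/2 ok
Row 1: (1,0)S 2/3 ok · (1,1)S 3/4 ok · (1,2)N 1/3 unhappy · (1,3)N 1/2 ok
Row 2: (2,0)N 1/3 unhappy · (2,1)S 2/3 ok · (2,2)S 3/4 ok · (2,3)S 1/3 unhappy
Row 3: (3,0)N 1/1 ok · (3,2)S 1/2 ok · (3,3)N 0/2 unhappy

(1,2), (2,0), (2,3), (3,3)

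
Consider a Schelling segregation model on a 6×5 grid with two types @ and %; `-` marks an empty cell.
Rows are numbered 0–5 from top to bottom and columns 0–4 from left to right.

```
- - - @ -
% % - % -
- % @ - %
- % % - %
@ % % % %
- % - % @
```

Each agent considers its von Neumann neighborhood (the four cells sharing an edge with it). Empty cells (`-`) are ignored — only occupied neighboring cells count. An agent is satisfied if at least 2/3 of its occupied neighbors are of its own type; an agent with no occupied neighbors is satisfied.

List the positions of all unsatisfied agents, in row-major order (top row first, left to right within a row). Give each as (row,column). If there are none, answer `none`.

(0,3), (1,3), (2,2), (4,0), (5,3), (5,4)

(0,3)@ 0/1 not
(1,0)% 1/1 satisfied
(1,1)% 2/2 satisfied
(1,3)% 0/1 not
(2,1)% 2/3 satisfied
(2,2)@ 0/2 not
(2,4)% 1/1 satisfied
(3,1)% 3/3 satisfied
(3,2)% 2/3 satisfied
(3,4)% 2/2 satisfied
(4,0)@ 0/1 not
(4,1)% 3/4 satisfied
(4,2)% 3/3 satisfied
(4,3)% 3/3 satisfied
(4,4)% 2/3 satisfied
(5,1)% 1/1 satisfied
(5,3)% 1/2 not
(5,4)@ 0/2 not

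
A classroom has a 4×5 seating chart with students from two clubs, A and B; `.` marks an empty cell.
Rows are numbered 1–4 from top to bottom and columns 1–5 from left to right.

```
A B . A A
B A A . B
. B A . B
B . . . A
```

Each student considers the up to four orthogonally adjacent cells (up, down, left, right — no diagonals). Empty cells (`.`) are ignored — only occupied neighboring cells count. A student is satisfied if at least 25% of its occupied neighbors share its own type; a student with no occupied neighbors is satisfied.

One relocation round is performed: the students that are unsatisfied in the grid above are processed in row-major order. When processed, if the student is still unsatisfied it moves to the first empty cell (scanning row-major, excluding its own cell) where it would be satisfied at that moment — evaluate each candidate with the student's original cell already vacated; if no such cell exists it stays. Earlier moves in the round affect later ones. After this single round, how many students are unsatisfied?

0

Initially unsatisfied (in order): (1,1), (1,2), (2,1), (3,2), (4,5).
  (1,1) → (1,3).
  (1,2) → (1,1).
  (2,1): now satisfied by earlier moves; stays.
  (3,2) → (1,2).
  (4,5) → (2,4).
Resulting grid:
B B A A A
B A A A B
. . A . B
B . . . .
All satisfied now.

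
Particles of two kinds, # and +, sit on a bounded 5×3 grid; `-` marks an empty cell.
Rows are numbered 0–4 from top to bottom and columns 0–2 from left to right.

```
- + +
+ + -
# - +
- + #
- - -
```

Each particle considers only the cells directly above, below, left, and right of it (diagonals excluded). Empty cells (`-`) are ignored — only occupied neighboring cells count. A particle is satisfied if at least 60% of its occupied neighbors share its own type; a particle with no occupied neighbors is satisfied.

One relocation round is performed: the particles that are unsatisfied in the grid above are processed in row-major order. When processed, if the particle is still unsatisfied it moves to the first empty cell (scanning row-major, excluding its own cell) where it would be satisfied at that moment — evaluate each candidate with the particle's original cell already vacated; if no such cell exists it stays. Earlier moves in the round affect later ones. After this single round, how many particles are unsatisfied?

1

Initially unsatisfied (in order): (1,0), (2,0), (2,2), (3,1), (3,2).
  (1,0) → (0,0).
  (2,0): now satisfied by earlier moves; stays.
  (2,2) → (1,0).
  (3,1) → (1,2).
  (3,2): now satisfied by earlier moves; stays.
Resulting grid:
+ + +
+ + +
# - -
- - #
- - -
Unsatisfied now: (2,0).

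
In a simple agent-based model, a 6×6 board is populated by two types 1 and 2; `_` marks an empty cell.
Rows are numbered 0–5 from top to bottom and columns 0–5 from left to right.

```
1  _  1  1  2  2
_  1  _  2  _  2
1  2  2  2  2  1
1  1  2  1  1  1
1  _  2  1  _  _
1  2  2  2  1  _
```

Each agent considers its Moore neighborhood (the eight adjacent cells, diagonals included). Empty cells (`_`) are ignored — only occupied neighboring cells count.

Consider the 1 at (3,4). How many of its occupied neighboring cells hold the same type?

Occupied neighbors of (3,4): (2,3)=2, (2,4)=2, (2,5)=1, (3,3)=1, (3,5)=1, (4,3)=1.
Same type (1): 4 of 6.

4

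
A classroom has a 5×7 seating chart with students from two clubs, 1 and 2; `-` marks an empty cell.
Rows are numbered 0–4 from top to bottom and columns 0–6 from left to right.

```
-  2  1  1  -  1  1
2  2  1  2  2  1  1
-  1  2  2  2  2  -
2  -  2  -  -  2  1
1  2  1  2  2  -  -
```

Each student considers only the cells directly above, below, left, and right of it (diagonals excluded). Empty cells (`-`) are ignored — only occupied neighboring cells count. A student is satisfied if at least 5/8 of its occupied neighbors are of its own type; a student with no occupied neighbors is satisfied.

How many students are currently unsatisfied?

Row 0: (0,1)2 1/2 unhappy · (0,2)1 2/3 ok · (0,3)1 1/2 unhappy · (0,5)1 2/2 ok · (0,6)1 2/2 ok
Row 1: (1,0)2 1/1 ok · (1,1)2 2/4 unhappy · (1,2)1 1/4 unhappy · (1,3)2 2/4 unhappy · (1,4)2 2/3 ok · (1,5)1 2/4 unhappy · (1,6)1 2/2 ok
Row 2: (2,1)1 0/2 unhappy · (2,2)2 2/4 unhappy · (2,3)2 3/3 ok · (2,4)2 3/3 ok · (2,5)2 2/3 ok
Row 3: (3,0)2 0/1 unhappy · (3,2)2 1/2 unhappy · (3,5)2 1/2 unhappy · (3,6)1 0/1 unhappy
Row 4: (4,0)1 0/2 unhappy · (4,1)2 0/2 unhappy · (4,2)1 0/3 unhappy · (4,3)2 1/2 unhappy · (4,4)2 1/1 ok
Unsatisfied: (0,1), (0,3), (1,1), (1,2), (1,3), (1,5), (2,1), (2,2), (3,0), (3,2), (3,5), (3,6), (4,0), (4,1), (4,2), (4,3) — 16 in total.

16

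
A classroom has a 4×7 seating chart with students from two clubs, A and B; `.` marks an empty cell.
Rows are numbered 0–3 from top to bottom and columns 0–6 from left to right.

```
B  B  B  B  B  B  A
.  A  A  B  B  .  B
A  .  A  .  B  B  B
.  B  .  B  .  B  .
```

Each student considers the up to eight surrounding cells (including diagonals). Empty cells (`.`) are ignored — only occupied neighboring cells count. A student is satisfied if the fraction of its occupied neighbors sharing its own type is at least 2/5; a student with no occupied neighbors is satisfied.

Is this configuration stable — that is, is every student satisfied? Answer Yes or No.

Row 0: (0,0)B 1/2 ✓ · (0,1)B 2/4 ✓ · (0,2)B 3/5 ✓ · (0,3)B 4/5 ✓ · (0,4)B 4/4 ✓ · (0,5)B 3/4 ✓ · (0,6)A 0/2 ✗
Row 1: (1,1)A 3/6 ✓ · (1,2)A 2/6 ✗ · (1,3)B 5/7 ✓ · (1,4)B 6/6 ✓ · (1,6)B 3/4 ✓
Row 2: (2,0)A 1/2 ✓ · (2,2)A 2/5 ✓ · (2,4)B 5/5 ✓ · (2,5)B 5/5 ✓ · (2,6)B 3/3 ✓
Row 3: (3,1)B 0/2 ✗ · (3,3)B 1/2 ✓ · (3,5)B 3/3 ✓
For instance (0,6) has only 0/2 same-type neighbors, below 2/5.

No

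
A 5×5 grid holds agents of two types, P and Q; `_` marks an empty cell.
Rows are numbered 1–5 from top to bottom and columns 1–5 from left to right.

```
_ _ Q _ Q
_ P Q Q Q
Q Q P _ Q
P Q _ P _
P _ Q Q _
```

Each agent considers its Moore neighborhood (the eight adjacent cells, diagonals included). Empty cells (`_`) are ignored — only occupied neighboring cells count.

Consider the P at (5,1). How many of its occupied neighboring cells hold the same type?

Occupied neighbors of (5,1): (4,1)=P, (4,2)=Q.
Same type (P): 1 of 2.

1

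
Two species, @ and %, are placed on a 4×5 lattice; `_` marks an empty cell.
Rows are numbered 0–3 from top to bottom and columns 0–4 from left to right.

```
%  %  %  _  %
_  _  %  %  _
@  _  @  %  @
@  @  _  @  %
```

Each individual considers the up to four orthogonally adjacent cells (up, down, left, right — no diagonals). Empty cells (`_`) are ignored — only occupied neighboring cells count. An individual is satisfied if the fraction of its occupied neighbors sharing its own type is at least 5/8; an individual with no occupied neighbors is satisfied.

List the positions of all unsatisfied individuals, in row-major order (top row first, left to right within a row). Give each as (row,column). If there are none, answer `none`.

(0,0)% 1/1 satisfied
(0,1)% 2/2 satisfied
(0,2)% 2/2 satisfied
(0,4)% 0/0 satisfied
(1,2)% 2/3 satisfied
(1,3)% 2/2 satisfied
(2,0)@ 1/1 satisfied
(2,2)@ 0/2 not
(2,3)% 1/4 not
(2,4)@ 0/2 not
(3,0)@ 2/2 satisfied
(3,1)@ 1/1 satisfied
(3,3)@ 0/2 not
(3,4)% 0/2 not

(2,2), (2,3), (2,4), (3,3), (3,4)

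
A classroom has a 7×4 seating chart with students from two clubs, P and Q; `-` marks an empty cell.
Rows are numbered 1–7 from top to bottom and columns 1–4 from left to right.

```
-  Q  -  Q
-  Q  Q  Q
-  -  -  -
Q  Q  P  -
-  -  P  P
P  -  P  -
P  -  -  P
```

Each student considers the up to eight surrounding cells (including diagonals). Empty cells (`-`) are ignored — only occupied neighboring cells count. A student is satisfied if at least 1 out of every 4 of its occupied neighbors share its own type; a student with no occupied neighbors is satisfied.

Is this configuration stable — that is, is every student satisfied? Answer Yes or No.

Yes

Row 1: (1,2)Q 2/2 satisfied · (1,4)Q 2/2 satisfied
Row 2: (2,2)Q 2/2 satisfied · (2,3)Q 4/4 satisfied · (2,4)Q 2/2 satisfied
Row 4: (4,1)Q 1/1 satisfied · (4,2)Q 1/3 satisfied · (4,3)P 2/3 satisfied
Row 5: (5,3)P 3/4 satisfied · (5,4)P 3/3 satisfied
Row 6: (6,1)P 1/1 satisfied · (6,3)P 3/3 satisfied
Row 7: (7,1)P 1/1 satisfied · (7,4)P 1/1 satisfied
All meet the threshold, so the configuration is stable.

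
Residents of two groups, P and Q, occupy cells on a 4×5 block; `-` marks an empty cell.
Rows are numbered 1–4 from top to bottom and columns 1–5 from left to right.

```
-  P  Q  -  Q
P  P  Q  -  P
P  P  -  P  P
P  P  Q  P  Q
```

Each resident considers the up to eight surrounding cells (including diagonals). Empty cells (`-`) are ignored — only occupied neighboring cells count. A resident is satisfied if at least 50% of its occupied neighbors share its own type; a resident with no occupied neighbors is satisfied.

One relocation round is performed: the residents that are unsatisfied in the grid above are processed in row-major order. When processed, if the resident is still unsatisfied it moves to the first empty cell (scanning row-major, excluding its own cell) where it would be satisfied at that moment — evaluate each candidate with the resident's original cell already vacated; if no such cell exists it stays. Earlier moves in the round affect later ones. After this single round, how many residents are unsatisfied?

2

Initially unsatisfied (in order): (1,3), (1,5), (2,3), (4,3), (4,5).
  (1,3) → (1,4).
  (1,5): now satisfied by earlier moves; stays.
  (2,3): no empty cell satisfies it; stays.
  (4,3) → (1,3).
  (4,5) → (2,4).
Resulting grid:
- P Q Q Q
P P Q Q P
P P - P P
P P - P -
Unsatisfied now: (2,3), (2,5).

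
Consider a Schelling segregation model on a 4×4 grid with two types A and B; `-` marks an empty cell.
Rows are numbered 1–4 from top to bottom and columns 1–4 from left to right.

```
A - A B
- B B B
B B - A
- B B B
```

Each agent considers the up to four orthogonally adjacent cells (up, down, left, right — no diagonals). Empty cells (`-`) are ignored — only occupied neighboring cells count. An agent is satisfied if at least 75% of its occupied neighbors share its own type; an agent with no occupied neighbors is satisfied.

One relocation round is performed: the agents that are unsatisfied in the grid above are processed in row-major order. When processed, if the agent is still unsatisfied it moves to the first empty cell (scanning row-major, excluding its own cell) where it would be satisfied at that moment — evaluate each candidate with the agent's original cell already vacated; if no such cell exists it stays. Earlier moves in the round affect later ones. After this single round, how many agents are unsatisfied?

Initially unsatisfied (in order): (1,3), (1,4), (2,3), (2,4), (3,4), (4,4).
  (1,3): no empty cell satisfies it; stays.
  (1,4) → (3,3).
  (2,3): now satisfied by earlier moves; stays.
  (2,4) → (4,1).
  (3,4) → (1,4).
  (4,4): now satisfied by earlier moves; stays.
Resulting grid:
A - A A
- B B -
B B B -
B B B B
Unsatisfied now: (1,3), (2,3).

2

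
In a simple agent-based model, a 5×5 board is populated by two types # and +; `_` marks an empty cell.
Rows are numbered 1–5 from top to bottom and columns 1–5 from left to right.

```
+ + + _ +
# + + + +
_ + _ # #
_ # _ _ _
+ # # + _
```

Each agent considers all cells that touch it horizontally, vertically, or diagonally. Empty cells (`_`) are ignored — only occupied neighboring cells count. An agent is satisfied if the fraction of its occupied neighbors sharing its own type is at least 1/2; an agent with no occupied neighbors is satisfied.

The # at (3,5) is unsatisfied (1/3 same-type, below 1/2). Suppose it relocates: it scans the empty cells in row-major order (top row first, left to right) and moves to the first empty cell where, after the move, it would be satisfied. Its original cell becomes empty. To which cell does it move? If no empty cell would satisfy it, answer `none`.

(3,1)

Vacating (3,5). Empty cells in order:
  (1,4): 0/5 same-type → still unsatisfied.
  (3,1): 2/4 same-type → satisfied — stop here.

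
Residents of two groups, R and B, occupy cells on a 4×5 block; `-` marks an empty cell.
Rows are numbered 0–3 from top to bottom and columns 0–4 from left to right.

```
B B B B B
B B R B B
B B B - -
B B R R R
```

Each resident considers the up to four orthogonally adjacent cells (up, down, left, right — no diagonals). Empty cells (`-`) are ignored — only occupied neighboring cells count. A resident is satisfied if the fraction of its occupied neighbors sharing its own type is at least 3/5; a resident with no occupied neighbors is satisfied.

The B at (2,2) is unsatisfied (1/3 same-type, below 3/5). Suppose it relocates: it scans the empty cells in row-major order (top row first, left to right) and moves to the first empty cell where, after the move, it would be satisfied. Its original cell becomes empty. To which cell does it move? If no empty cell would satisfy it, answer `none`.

Vacating (2,2). Empty cells in order:
  (2,3): 1/2 same-type → still unsatisfied.
  (2,4): 1/2 same-type → still unsatisfied.

none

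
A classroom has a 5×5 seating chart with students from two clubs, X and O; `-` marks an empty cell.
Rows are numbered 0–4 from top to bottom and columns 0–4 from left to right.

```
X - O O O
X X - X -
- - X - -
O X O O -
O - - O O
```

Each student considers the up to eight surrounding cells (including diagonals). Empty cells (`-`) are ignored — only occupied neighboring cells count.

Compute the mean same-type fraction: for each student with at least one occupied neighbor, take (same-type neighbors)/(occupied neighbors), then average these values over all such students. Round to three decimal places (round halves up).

0.640

(0,0)X 2/2
(0,2)O 1/3
(0,3)O 2/3
(0,4)O 1/2
(1,0)X 2/2
(1,1)X 3/4
(1,3)X 1/4
(2,2)X 3/5
(3,0)O 1/2
(3,1)X 1/4
(3,2)O 2/4
(3,3)O 3/4
(4,0)O 1/2
(4,3)O 3/3
(4,4)O 2/2
Sum over 15 students: 2/2 + 1/3 + 2/3 + 1/2 + 2/2 + 3/4 + 1/4 + 3/5 + 1/2 + 1/4 + 2/4 + 3/4 + 1/2 + 3/3 + 2/2 = 48/5; mean = 48/5 ÷ 15 = 16/25 = 0.64 → 0.640.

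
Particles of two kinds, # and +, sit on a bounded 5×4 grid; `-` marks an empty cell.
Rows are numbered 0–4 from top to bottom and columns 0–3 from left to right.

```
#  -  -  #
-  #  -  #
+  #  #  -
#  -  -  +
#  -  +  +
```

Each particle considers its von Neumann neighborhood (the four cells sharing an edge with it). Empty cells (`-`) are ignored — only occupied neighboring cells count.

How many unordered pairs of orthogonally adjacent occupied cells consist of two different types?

2

Scan each occupied cell's neighbors to the right and below so each pair is counted once.
From row 0: 0 unlike of 1 pairs (running 0/1).
From row 1: 0 unlike of 1 pairs (running 0/2).
From row 2: 2 unlike of 3 pairs (running 2/5).
From row 3: 0 unlike of 2 pairs (running 2/7).
From row 4: 0 unlike of 1 pairs (running 2/8).
Total adjacent occupied pairs: 8; unlike-type pairs: 2.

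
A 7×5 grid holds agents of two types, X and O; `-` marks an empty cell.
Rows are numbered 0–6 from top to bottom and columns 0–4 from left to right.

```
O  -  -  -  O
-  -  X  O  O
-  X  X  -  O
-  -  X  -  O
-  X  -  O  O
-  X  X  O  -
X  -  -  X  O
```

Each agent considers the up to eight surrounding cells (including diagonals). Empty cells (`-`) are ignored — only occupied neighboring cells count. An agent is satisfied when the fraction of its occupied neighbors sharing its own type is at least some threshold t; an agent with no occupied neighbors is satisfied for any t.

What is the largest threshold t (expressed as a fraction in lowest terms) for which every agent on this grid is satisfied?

1/3

Row 0: (0,0)O — no occupied neighbors · (0,4)O 2/2
Row 1: (1,2)X 2/3 · (1,3)O 3/5 · (1,4)O 3/3
Row 2: (2,1)X 3/3 · (2,2)X 3/4 · (2,4)O 3/3
Row 3: (3,2)X 3/4 · (3,4)O 3/3
Row 4: (4,1)X 3/3 · (4,3)O 3/5 · (4,4)O 3/3
Row 5: (5,1)X 3/3 · (5,2)X 3/5 · (5,3)O 3/5
Row 6: (6,0)X 1/1 · (6,3)X 1/3 · (6,4)O 1/2
The smallest same-type fraction is 1/3 at (6,3), which reduces to 1/3. Any threshold above that leaves this agent unsatisfied.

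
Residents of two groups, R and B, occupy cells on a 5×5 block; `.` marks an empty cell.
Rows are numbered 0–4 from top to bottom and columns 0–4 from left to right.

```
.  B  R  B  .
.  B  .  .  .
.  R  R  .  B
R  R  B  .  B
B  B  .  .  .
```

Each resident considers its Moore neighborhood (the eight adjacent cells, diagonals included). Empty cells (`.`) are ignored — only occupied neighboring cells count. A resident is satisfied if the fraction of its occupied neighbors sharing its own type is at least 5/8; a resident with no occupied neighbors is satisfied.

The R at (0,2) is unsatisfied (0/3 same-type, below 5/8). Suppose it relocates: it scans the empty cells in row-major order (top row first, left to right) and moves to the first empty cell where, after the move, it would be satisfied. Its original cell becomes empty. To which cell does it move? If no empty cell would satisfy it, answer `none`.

(2,0)

Vacating (0,2). Empty cells in order:
  (0,0): 0/2 same-type → still unsatisfied.
  (0,4): 0/1 same-type → still unsatisfied.
  (1,0): 1/3 same-type → still unsatisfied.
  (1,2): 2/5 same-type → still unsatisfied.
  (1,3): 1/3 same-type → still unsatisfied.
  (1,4): 0/2 same-type → still unsatisfied.
  (2,0): 3/4 same-type → satisfied — stop here.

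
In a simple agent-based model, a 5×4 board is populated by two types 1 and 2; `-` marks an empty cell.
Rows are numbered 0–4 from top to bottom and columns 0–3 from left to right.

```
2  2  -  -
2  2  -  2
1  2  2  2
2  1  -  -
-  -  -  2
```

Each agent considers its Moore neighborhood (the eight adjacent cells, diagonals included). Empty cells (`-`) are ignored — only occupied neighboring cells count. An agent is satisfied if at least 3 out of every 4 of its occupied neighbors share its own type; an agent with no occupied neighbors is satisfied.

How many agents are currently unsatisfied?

(0,0)2 3/3 ok
(0,1)2 3/3 ok
(1,0)2 4/5 ok
(1,1)2 5/6 ok
(1,3)2 2/2 ok
(2,0)1 1/5 unhappy
(2,1)2 4/6 unhappy
(2,2)2 4/5 ok
(2,3)2 2/2 ok
(3,0)2 1/3 unhappy
(3,1)1 1/4 unhappy
(4,3)2 0/0 ok
Unsatisfied: (2,0), (2,1), (3,0), (3,1) — 4 in total.

4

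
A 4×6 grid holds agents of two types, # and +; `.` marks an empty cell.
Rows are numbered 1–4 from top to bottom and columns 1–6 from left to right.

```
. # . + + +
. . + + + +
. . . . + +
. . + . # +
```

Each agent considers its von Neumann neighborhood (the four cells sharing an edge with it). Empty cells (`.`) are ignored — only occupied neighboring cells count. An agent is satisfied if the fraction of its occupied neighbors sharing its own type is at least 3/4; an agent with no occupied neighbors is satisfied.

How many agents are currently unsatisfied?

(1,2)# 0/0 satisfied
(1,4)+ 2/2 satisfied
(1,5)+ 3/3 satisfied
(1,6)+ 2/2 satisfied
(2,3)+ 1/1 satisfied
(2,4)+ 3/3 satisfied
(2,5)+ 4/4 satisfied
(2,6)+ 3/3 satisfied
(3,5)+ 2/3 not
(3,6)+ 3/3 satisfied
(4,3)+ 0/0 satisfied
(4,5)# 0/2 not
(4,6)+ 1/2 not
Unsatisfied: (3,5), (4,5), (4,6) — 3 in total.

3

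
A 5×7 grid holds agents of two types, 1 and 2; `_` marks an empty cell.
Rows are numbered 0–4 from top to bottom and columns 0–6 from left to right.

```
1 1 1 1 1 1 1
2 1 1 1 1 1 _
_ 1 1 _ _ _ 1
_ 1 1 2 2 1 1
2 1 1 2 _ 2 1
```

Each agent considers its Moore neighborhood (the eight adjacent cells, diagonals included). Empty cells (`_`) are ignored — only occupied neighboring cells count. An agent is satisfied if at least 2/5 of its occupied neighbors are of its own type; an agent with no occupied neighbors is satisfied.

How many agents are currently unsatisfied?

Row 0: (0,0)1 2/3 satisfied · (0,1)1 4/5 satisfied · (0,2)1 5/5 satisfied · (0,3)1 5/5 satisfied · (0,4)1 5/5 satisfied · (0,5)1 4/4 satisfied · (0,6)1 2/2 satisfied
Row 1: (1,0)2 0/4 not · (1,1)1 6/7 satisfied · (1,2)1 7/7 satisfied · (1,3)1 6/6 satisfied · (1,4)1 5/5 satisfied · (1,5)1 5/5 satisfied
Row 2: (2,1)1 5/6 satisfied · (2,2)1 6/7 satisfied · (2,6)1 3/3 satisfied
Row 3: (3,1)1 5/6 satisfied · (3,2)1 5/7 satisfied · (3,3)2 2/5 satisfied · (3,4)2 3/4 satisfied · (3,5)1 3/5 satisfied · (3,6)1 3/4 satisfied
Row 4: (4,0)2 0/2 not · (4,1)1 3/4 satisfied · (4,2)1 3/5 satisfied · (4,3)2 2/4 satisfied · (4,5)2 1/4 not · (4,6)1 2/3 satisfied
Unsatisfied: (1,0), (4,0), (4,5) — 3 in total.

3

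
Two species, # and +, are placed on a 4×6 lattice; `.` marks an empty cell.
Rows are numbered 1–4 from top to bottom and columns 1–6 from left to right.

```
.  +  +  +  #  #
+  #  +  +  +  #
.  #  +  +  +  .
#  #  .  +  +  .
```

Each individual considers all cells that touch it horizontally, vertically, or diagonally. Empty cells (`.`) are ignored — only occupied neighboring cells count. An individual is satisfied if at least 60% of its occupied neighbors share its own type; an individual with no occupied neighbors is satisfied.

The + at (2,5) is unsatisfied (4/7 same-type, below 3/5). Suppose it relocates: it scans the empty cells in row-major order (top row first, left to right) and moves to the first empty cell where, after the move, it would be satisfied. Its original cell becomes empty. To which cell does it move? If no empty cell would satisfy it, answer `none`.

(1,1)

Vacating (2,5). Empty cells in order:
  (1,1): 2/3 same-type → satisfied — stop here.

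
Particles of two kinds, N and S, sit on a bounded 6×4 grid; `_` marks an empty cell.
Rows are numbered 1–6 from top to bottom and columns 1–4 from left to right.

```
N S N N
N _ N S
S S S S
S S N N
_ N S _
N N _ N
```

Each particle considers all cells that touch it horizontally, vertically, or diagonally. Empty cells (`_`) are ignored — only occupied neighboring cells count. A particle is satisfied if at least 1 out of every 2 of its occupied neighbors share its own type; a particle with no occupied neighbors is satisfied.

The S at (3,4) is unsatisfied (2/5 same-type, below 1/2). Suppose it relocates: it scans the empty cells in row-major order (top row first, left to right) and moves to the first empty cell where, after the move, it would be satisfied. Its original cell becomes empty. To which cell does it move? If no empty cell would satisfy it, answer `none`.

Vacating (3,4). Empty cells in order:
  (2,2): 4/8 same-type → satisfied — stop here.

(2,2)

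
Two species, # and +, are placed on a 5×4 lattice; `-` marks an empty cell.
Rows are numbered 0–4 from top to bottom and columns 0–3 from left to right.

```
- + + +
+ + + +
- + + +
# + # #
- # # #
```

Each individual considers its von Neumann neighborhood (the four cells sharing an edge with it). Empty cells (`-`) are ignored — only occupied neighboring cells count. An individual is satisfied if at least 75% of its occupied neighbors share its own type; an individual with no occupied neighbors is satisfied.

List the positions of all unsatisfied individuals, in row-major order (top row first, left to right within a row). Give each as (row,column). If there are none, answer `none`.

(2,3), (3,0), (3,1), (3,2), (3,3), (4,1)

(0,1)+ 2/2 ✓
(0,2)+ 3/3 ✓
(0,3)+ 2/2 ✓
(1,0)+ 1/1 ✓
(1,1)+ 4/4 ✓
(1,2)+ 4/4 ✓
(1,3)+ 3/3 ✓
(2,1)+ 3/3 ✓
(2,2)+ 3/4 ✓
(2,3)+ 2/3 ✗
(3,0)# 0/1 ✗
(3,1)+ 1/4 ✗
(3,2)# 2/4 ✗
(3,3)# 2/3 ✗
(4,1)# 1/2 ✗
(4,2)# 3/3 ✓
(4,3)# 2/2 ✓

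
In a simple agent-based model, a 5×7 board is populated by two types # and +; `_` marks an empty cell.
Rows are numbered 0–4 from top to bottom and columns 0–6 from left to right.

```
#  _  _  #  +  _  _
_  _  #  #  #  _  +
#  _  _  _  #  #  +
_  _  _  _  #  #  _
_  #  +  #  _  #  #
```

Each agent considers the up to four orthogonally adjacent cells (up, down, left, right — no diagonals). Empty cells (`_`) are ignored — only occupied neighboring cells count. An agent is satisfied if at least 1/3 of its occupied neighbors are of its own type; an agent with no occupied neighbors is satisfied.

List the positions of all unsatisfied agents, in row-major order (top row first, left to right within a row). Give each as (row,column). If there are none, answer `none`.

(0,4), (4,1), (4,2), (4,3)

(0,0)# 0/0 ✓
(0,3)# 1/2 ✓
(0,4)+ 0/2 ✗
(1,2)# 1/1 ✓
(1,3)# 3/3 ✓
(1,4)# 2/3 ✓
(1,6)+ 1/1 ✓
(2,0)# 0/0 ✓
(2,4)# 3/3 ✓
(2,5)# 2/3 ✓
(2,6)+ 1/2 ✓
(3,4)# 2/2 ✓
(3,5)# 3/3 ✓
(4,1)# 0/1 ✗
(4,2)+ 0/2 ✗
(4,3)# 0/1 ✗
(4,5)# 2/2 ✓
(4,6)# 1/1 ✓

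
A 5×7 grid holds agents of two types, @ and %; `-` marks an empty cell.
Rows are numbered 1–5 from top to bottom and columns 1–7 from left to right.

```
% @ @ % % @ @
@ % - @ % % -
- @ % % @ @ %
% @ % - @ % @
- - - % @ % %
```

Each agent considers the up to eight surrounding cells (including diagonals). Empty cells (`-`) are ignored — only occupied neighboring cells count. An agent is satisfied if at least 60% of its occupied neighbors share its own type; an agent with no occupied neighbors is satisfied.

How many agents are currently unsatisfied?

25

(1,1)% 1/3 unhappy
(1,2)@ 2/4 unhappy
(1,3)@ 2/4 unhappy
(1,4)% 2/4 unhappy
(1,5)% 3/5 ok
(1,6)@ 1/4 unhappy
(1,7)@ 1/2 unhappy
(2,1)@ 2/4 unhappy
(2,2)% 2/6 unhappy
(2,4)@ 2/7 unhappy
(2,5)% 4/8 unhappy
(2,6)% 3/7 unhappy
(3,2)@ 2/6 unhappy
(3,3)% 3/6 unhappy
(3,4)% 3/6 unhappy
(3,5)@ 3/7 unhappy
(3,6)@ 3/7 unhappy
(3,7)% 2/4 unhappy
(4,1)% 0/2 unhappy
(4,2)@ 1/4 unhappy
(4,3)% 3/5 ok
(4,5)@ 3/7 unhappy
(4,6)% 3/8 unhappy
(4,7)@ 1/5 unhappy
(5,4)% 1/3 unhappy
(5,5)@ 1/4 unhappy
(5,6)% 2/5 unhappy
(5,7)% 2/3 ok
Unsatisfied: (1,1), (1,2), (1,3), (1,4), (1,6), (1,7), (2,1), (2,2), (2,4), (2,5), (2,6), (3,2), (3,3), (3,4), (3,5), (3,6), (3,7), (4,1), (4,2), (4,5), (4,6), (4,7), (5,4), (5,5), (5,6) — 25 in total.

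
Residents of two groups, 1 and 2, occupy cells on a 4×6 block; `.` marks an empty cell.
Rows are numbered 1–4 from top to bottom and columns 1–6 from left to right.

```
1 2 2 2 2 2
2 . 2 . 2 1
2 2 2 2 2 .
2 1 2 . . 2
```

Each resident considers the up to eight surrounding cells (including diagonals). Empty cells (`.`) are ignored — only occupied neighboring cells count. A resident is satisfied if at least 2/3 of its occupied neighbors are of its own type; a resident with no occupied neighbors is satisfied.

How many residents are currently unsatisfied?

3

Row 1: (1,1)1 0/2 ✗ · (1,2)2 3/4 ✓ · (1,3)2 3/3 ✓ · (1,4)2 4/4 ✓ · (1,5)2 3/4 ✓ · (1,6)2 2/3 ✓
Row 2: (2,1)2 3/4 ✓ · (2,3)2 6/6 ✓ · (2,5)2 5/6 ✓ · (2,6)1 0/4 ✗
Row 3: (3,1)2 3/4 ✓ · (3,2)2 6/7 ✓ · (3,3)2 4/5 ✓ · (3,4)2 5/5 ✓ · (3,5)2 3/4 ✓
Row 4: (4,1)2 2/3 ✓ · (4,2)1 0/5 ✗ · (4,3)2 3/4 ✓ · (4,6)2 1/1 ✓
Unsatisfied: (1,1), (2,6), (4,2) — 3 in total.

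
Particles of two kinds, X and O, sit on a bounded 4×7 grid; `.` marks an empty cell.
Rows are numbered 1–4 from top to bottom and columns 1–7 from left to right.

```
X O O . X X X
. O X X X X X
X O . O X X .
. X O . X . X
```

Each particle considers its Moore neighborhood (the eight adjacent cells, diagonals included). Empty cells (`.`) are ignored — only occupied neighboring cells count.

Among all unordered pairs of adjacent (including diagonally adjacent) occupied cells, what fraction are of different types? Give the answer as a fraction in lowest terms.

Scan each occupied cell's neighbors to the right and below (and the two forward diagonals) so each pair is counted once.
Row 1: X(1,1)–O(1,2)≠ X(1,1)–O(2,2)≠ O(1,2)–O(1,3)= O(1,2)–O(2,2)= O(1,2)–X(2,3)≠ O(1,3)–X(2,3)≠ O(1,3)–X(2,4)≠ O(1,3)–O(2,2)= X(1,5)–X(1,6)= X(1,5)–X(2,5)= X(1,5)–X(2,6)= X(1,5)–X(2,4)= X(1,6)–X(1,7)= X(1,6)–X(2,6)= X(1,6)–X(2,7)= X(1,6)–X(2,5)= X(1,7)–X(2,7)= X(1,7)–X(2,6)=  → 5/18 unlike.
Row 2: O(2,2)–X(2,3)≠ O(2,2)–O(3,2)= O(2,2)–X(3,1)≠ X(2,3)–X(2,4)= X(2,3)–O(3,4)≠ X(2,3)–O(3,2)≠ X(2,4)–X(2,5)= X(2,4)–O(3,4)≠ X(2,4)–X(3,5)= X(2,5)–X(2,6)= X(2,5)–X(3,5)= X(2,5)–X(3,6)= X(2,5)–O(3,4)≠ X(2,6)–X(2,7)= X(2,6)–X(3,6)= X(2,6)–X(3,5)= X(2,7)–X(3,6)=  → 6/17 unlike.
Row 3: X(3,1)–O(3,2)≠ X(3,1)–X(4,2)= O(3,2)–X(4,2)≠ O(3,2)–O(4,3)= O(3,4)–X(3,5)≠ O(3,4)–X(4,5)≠ O(3,4)–O(4,3)= X(3,5)–X(3,6)= X(3,5)–X(4,5)= X(3,6)–X(4,7)= X(3,6)–X(4,5)=  → 4/11 unlike.
Row 4: X(4,2)–O(4,3)≠  → 1/1 unlike.
Total adjacent occupied pairs: 47; unlike-type pairs: 16.
16/47 is already in lowest terms.

16/47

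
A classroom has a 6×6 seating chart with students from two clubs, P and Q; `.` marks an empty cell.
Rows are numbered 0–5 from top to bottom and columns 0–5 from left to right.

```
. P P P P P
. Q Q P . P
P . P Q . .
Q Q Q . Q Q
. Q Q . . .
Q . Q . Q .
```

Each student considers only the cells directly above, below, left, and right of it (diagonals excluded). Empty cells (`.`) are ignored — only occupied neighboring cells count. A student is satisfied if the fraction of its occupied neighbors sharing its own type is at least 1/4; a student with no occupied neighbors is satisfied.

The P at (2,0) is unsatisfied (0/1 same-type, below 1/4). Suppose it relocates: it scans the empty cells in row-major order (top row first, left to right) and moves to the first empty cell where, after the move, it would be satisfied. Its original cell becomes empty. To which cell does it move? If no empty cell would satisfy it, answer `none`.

Vacating (2,0). Empty cells in order:
  (0,0): 1/1 same-type → satisfied — stop here.

(0,0)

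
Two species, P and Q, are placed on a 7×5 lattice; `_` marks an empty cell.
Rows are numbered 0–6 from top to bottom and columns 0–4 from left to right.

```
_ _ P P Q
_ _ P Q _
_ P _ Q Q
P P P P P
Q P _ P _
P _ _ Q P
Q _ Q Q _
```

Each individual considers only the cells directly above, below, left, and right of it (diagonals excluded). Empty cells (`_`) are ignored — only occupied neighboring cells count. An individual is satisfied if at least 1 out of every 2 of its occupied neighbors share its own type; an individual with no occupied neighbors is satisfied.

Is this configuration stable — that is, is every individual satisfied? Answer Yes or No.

No

Row 0: (0,2)P 2/2 satisfied · (0,3)P 1/3 not · (0,4)Q 0/1 not
Row 1: (1,2)P 1/2 satisfied · (1,3)Q 1/3 not
Row 2: (2,1)P 1/1 satisfied · (2,3)Q 2/3 satisfied · (2,4)Q 1/2 satisfied
Row 3: (3,0)P 1/2 satisfied · (3,1)P 4/4 satisfied · (3,2)P 2/2 satisfied · (3,3)P 3/4 satisfied · (3,4)P 1/2 satisfied
Row 4: (4,0)Q 0/3 not · (4,1)P 1/2 satisfied · (4,3)P 1/2 satisfied
Row 5: (5,0)P 0/2 not · (5,3)Q 1/3 not · (5,4)P 0/1 not
Row 6: (6,0)Q 0/1 not · (6,2)Q 1/1 satisfied · (6,3)Q 2/2 satisfied
For instance (0,3) has only 1/3 same-type neighbors, below 1/2.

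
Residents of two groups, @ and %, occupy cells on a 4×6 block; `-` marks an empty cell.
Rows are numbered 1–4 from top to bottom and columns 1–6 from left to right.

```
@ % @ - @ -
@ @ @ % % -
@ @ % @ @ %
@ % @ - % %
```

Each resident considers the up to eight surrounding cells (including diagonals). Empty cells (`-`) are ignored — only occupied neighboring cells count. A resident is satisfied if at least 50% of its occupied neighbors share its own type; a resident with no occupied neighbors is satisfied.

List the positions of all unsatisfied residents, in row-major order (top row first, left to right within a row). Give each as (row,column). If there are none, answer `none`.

(1,1)@ 2/3 satisfied
(1,2)% 0/5 not
(1,3)@ 2/4 satisfied
(1,5)@ 0/2 not
(2,1)@ 4/5 satisfied
(2,2)@ 6/8 satisfied
(2,3)@ 4/7 satisfied
(2,4)% 2/7 not
(2,5)% 2/5 not
(3,1)@ 4/5 satisfied
(3,2)@ 6/8 satisfied
(3,3)% 2/7 not
(3,4)@ 3/7 not
(3,5)@ 1/6 not
(3,6)% 3/4 satisfied
(4,1)@ 2/3 satisfied
(4,2)% 1/5 not
(4,3)@ 2/4 satisfied
(4,5)% 2/4 satisfied
(4,6)% 2/3 satisfied

(1,2), (1,5), (2,4), (2,5), (3,3), (3,4), (3,5), (4,2)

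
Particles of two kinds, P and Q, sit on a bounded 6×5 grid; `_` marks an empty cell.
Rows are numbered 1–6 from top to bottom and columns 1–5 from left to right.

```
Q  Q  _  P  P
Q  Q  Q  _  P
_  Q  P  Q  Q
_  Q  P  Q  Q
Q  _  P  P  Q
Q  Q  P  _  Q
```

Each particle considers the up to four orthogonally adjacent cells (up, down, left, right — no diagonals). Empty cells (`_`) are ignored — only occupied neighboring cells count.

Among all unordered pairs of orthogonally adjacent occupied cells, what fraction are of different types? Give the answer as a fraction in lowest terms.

3/10

Scan each occupied cell's neighbors to the right and below so each pair is counted once.
From row 1: 0 unlike of 5 pairs (running 0/5).
From row 2: 2 unlike of 5 pairs (running 2/10).
From row 3: 2 unlike of 7 pairs (running 4/17).
From row 4: 3 unlike of 6 pairs (running 7/23).
From row 5: 1 unlike of 5 pairs (running 8/28).
From row 6: 1 unlike of 2 pairs (running 9/30).
Total adjacent occupied pairs: 30; unlike-type pairs: 9.
9/30 reduces to 3/10.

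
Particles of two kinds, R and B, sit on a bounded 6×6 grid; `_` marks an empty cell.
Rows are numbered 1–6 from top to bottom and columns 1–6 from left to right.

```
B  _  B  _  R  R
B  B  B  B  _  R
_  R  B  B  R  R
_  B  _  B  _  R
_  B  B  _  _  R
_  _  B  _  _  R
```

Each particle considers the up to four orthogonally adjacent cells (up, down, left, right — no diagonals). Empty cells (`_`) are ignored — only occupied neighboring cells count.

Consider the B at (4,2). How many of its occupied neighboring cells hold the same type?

1

Occupied neighbors of (4,2): (3,2)=R, (5,2)=B.
Same type (B): 1 of 2.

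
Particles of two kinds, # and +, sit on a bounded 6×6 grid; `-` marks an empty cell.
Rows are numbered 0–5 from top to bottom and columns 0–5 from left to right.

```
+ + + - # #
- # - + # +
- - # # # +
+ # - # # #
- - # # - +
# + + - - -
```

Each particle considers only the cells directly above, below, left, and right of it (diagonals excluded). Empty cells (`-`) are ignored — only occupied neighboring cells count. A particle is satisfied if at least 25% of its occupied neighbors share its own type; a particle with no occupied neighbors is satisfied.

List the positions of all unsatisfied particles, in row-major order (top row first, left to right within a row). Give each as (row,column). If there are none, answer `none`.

(1,1), (1,3), (3,0), (3,1), (4,5), (5,0)

Row 0: (0,0)+ 1/1 ✓ · (0,1)+ 2/3 ✓ · (0,2)+ 1/1 ✓ · (0,4)# 2/2 ✓ · (0,5)# 1/2 ✓
Row 1: (1,1)# 0/1 ✗ · (1,3)+ 0/2 ✗ · (1,4)# 2/4 ✓ · (1,5)+ 1/3 ✓
Row 2: (2,2)# 1/1 ✓ · (2,3)# 3/4 ✓ · (2,4)# 3/4 ✓ · (2,5)+ 1/3 ✓
Row 3: (3,0)+ 0/1 ✗ · (3,1)# 0/1 ✗ · (3,3)# 3/3 ✓ · (3,4)# 3/3 ✓ · (3,5)# 1/3 ✓
Row 4: (4,2)# 1/2 ✓ · (4,3)# 2/2 ✓ · (4,5)+ 0/1 ✗
Row 5: (5,0)# 0/1 ✗ · (5,1)+ 1/2 ✓ · (5,2)+ 1/2 ✓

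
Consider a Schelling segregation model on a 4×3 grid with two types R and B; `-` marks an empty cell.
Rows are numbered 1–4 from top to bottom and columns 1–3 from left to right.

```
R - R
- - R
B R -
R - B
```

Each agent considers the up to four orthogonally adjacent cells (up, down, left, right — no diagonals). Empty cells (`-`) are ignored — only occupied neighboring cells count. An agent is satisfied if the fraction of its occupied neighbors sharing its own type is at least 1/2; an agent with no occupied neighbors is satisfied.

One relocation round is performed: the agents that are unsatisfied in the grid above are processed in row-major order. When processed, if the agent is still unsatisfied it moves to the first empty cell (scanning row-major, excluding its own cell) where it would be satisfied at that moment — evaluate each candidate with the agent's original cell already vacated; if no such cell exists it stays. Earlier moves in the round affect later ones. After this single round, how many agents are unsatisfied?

Initially unsatisfied (in order): (3,1), (3,2), (4,1).
  (3,1): no empty cell satisfies it; stays.
  (3,2) → (1,2).
  (4,1) → (2,1).
Resulting grid:
R R R
R - R
B - -
- - B
Unsatisfied now: (3,1).

1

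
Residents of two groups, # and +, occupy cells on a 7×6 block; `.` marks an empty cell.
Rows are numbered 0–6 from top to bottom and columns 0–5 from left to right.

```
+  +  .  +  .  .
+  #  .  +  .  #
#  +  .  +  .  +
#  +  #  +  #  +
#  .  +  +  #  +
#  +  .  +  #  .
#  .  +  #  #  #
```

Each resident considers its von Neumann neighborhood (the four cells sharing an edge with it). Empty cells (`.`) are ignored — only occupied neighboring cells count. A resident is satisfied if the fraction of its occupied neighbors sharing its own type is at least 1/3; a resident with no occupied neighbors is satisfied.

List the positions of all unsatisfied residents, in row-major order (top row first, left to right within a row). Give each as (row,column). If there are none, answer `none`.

Row 0: (0,0)+ 2/2 satisfied · (0,1)+ 1/2 satisfied · (0,3)+ 1/1 satisfied
Row 1: (1,0)+ 1/3 satisfied · (1,1)# 0/3 not · (1,3)+ 2/2 satisfied · (1,5)# 0/1 not
Row 2: (2,0)# 1/3 satisfied · (2,1)+ 1/3 satisfied · (2,3)+ 2/2 satisfied · (2,5)+ 1/2 satisfied
Row 3: (3,0)# 2/3 satisfied · (3,1)+ 1/3 satisfied · (3,2)# 0/3 not · (3,3)+ 2/4 satisfied · (3,4)# 1/3 satisfied · (3,5)+ 2/3 satisfied
Row 4: (4,0)# 2/2 satisfied · (4,2)+ 1/2 satisfied · (4,3)+ 3/4 satisfied · (4,4)# 2/4 satisfied · (4,5)+ 1/2 satisfied
Row 5: (5,0)# 2/3 satisfied · (5,1)+ 0/1 not · (5,3)+ 1/3 satisfied · (5,4)# 2/3 satisfied
Row 6: (6,0)# 1/1 satisfied · (6,2)+ 0/1 not · (6,3)# 1/3 satisfied · (6,4)# 3/3 satisfied · (6,5)# 1/1 satisfied

(1,1), (1,5), (3,2), (5,1), (6,2)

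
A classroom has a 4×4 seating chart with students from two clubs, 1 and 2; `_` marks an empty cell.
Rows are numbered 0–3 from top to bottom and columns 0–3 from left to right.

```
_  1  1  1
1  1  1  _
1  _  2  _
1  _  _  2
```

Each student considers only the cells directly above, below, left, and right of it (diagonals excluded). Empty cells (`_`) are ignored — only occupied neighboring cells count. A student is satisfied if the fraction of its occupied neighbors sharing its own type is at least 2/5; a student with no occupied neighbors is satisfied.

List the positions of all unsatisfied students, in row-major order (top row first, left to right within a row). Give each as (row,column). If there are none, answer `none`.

(0,1)1 2/2 ✓
(0,2)1 3/3 ✓
(0,3)1 1/1 ✓
(1,0)1 2/2 ✓
(1,1)1 3/3 ✓
(1,2)1 2/3 ✓
(2,0)1 2/2 ✓
(2,2)2 0/1 ✗
(3,0)1 1/1 ✓
(3,3)2 0/0 ✓

(2,2)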